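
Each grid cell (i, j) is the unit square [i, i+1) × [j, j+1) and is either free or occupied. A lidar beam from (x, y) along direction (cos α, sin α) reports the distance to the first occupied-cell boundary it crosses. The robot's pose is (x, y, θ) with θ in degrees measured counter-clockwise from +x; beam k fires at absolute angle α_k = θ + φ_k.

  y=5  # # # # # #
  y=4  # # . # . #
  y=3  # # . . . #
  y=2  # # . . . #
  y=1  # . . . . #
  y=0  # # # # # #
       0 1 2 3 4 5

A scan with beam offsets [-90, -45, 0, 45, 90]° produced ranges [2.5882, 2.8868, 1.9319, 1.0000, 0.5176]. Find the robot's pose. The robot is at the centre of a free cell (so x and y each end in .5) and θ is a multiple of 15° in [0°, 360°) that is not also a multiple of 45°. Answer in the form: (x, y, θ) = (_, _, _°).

(x, y, θ) = (2.5, 2.5, 75°)

Candidates: 12 free-cell centres × 16 headings = 192 poses. Raycast each; keep the one whose scan matches to 4 dp.
  (2.5, 2.5, 210°): beam 1 = 1.0000 ≠ 2.5882 ✗
  (4.5, 4.5, 15°): beam 1 = 1.9319 ≠ 2.5882 ✗
  (3.5, 3.5, 210°): beam 1 = 0.5774 ≠ 2.5882 ✗
  (4.5, 1.5, 195°): beam 4 = 0.5774 ≠ 1.0000 ✗
  …
  (2.5, 2.5, 75°): r_1=2.5882, r_2=2.8868, r_3=1.9319, r_4=1.0000, r_5=0.5176 — all match ✓
Unique over the lattice → pose = (2.5, 2.5, 75°).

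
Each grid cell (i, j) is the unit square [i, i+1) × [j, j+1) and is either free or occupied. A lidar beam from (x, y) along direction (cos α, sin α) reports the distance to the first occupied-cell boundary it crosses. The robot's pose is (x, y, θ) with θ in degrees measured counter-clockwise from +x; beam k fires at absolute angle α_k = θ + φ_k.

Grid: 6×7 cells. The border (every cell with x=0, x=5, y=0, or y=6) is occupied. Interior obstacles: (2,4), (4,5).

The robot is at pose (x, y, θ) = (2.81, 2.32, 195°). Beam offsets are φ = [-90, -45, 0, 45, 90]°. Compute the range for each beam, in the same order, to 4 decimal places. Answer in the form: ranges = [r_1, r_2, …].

ranges = [1.7393, 2.0900, 1.8738, 1.5242, 1.3666]

beam 1: φ=-90°, α=105°
  d=(-0.2588,0.9659)  start (2,2)  tX=3.1296 tY=0.7040  stride 1/|dx|=3.8637 1/|dy|=1.0353
    cross y-line → (2,3), t=0.7040
    cross y-line → (2,4), t=1.7393 (wall)
  → r_1 = 1.7393
beam 2: φ=-45°, α=150°
  d=(-0.8660,0.5000)  start (2,2)  tX=0.9353 tY=1.3600  stride 1/|dx|=1.1547 1/|dy|=2.0000
    cross x-line → (1,2), t=0.9353
    cross y-line → (1,3), t=1.3600
    cross x-line → (0,3), t=2.0900 (wall)
  → r_2 = 2.0900
beam 3: φ=0°, α=195°
  d=(-0.9659,-0.2588)  start (2,2)  tX=0.8386 tY=1.2364  stride 1/|dx|=1.0353 1/|dy|=3.8637
    cross x-line → (1,2), t=0.8386
    cross y-line → (1,1), t=1.2364
    cross x-line → (0,1), t=1.8738 (wall)
  → r_3 = 1.8738
beam 4: φ=45°, α=240°
  d=(-0.5000,-0.8660)  start (2,2)  tX=1.6200 tY=0.3695  stride 1/|dx|=2.0000 1/|dy|=1.1547
    cross y-line → (2,1), t=0.3695
    cross y-line → (2,0), t=1.5242 (wall)
  → r_4 = 1.5242
beam 5: φ=90°, α=285°
  d=(0.2588,-0.9659)  start (2,2)  tX=0.7341 tY=0.3313  stride 1/|dx|=3.8637 1/|dy|=1.0353
    cross y-line → (2,1), t=0.3313
    cross x-line → (3,1), t=0.7341
    cross y-line → (3,0), t=1.3666 (wall)
  → r_5 = 1.3666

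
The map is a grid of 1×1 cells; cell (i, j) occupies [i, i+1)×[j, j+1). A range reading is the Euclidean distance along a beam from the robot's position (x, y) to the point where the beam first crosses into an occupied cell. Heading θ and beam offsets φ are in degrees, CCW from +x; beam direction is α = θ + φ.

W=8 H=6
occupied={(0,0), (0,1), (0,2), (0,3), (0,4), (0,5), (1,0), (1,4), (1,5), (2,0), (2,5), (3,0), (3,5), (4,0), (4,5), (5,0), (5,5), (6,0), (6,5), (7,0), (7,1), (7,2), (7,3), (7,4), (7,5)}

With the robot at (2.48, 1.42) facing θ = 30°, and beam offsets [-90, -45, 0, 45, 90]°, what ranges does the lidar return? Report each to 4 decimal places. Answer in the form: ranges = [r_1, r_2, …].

beam 1: φ=-90°, α=300°
  dir = (cos 300°, sin 300°) = (0.5000, -0.8660); from cell (2,1)
  next x-line at t=1.0400, next y-line at t=0.4850; Δt_x=2.0000, Δt_y=1.1547
    y: enter (2,0) at t=0.4850 ← occupied
  → r_1 = 0.4850
beam 2: φ=-45°, α=345°
  dir = (cos 345°, sin 345°) = (0.9659, -0.2588); from cell (2,1)
  next x-line at t=0.5383, next y-line at t=1.6228; Δt_x=1.0353, Δt_y=3.8637
    x: enter (3,1) at t=0.5383
    x: enter (4,1) at t=1.5736
    y: enter (4,0) at t=1.6228 ← occupied
  → r_2 = 1.6228
beam 3: φ=0°, α=30°
  dir = (cos 30°, sin 30°) = (0.8660, 0.5000); from cell (2,1)
  next x-line at t=0.6004, next y-line at t=1.1600; Δt_x=1.1547, Δt_y=2.0000
    x: enter (3,1) at t=0.6004
    y: enter (3,2) at t=1.1600
    x: enter (4,2) at t=1.7551
    x: enter (5,2) at t=2.9098
    y: enter (5,3) at t=3.1600
    x: enter (6,3) at t=4.0645
    y: enter (6,4) at t=5.1600
    x: enter (7,4) at t=5.2192 ← occupied
  → r_3 = 5.2192
beam 4: φ=45°, α=75°
  dir = (cos 75°, sin 75°) = (0.2588, 0.9659); from cell (2,1)
  next x-line at t=2.0091, next y-line at t=0.6005; Δt_x=3.8637, Δt_y=1.0353
    y: enter (2,2) at t=0.6005
    y: enter (2,3) at t=1.6357
    x: enter (3,3) at t=2.0091
    y: enter (3,4) at t=2.6710
    y: enter (3,5) at t=3.7063 ← occupied
  → r_4 = 3.7063
beam 5: φ=90°, α=120°
  dir = (cos 120°, sin 120°) = (-0.5000, 0.8660); from cell (2,1)
  next x-line at t=0.9600, next y-line at t=0.6697; Δt_x=2.0000, Δt_y=1.1547
    y: enter (2,2) at t=0.6697
    x: enter (1,2) at t=0.9600
    y: enter (1,3) at t=1.8244
    x: enter (0,3) at t=2.9600 ← occupied
  → r_5 = 2.9600

ranges = [0.4850, 1.6228, 5.2192, 3.7063, 2.9600]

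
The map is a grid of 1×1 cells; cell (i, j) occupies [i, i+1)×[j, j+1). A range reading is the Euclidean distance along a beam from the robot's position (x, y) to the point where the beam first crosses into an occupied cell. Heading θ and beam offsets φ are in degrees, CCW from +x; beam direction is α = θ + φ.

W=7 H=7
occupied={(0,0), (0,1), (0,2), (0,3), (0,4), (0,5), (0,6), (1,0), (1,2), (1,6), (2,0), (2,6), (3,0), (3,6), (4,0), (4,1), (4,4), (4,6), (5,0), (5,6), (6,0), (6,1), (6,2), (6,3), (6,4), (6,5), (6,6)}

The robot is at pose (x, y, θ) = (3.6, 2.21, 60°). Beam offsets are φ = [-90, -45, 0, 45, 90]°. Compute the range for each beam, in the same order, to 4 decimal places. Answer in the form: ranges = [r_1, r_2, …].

beam 1: φ=-90°, α=330°
  dir = (cos 330°, sin 330°) = (0.8660, -0.5000); from cell (3,2)
  next x-line at t=0.4619, next y-line at t=0.4200; Δt_x=1.1547, Δt_y=2.0000
    y: enter (3,1) at t=0.4200
    x: enter (4,1) at t=0.4619 ← occupied
  → r_1 = 0.4619
beam 2: φ=-45°, α=15°
  dir = (cos 15°, sin 15°) = (0.9659, 0.2588); from cell (3,2)
  next x-line at t=0.4141, next y-line at t=3.0523; Δt_x=1.0353, Δt_y=3.8637
    x: enter (4,2) at t=0.4141
    x: enter (5,2) at t=1.4494
    x: enter (6,2) at t=2.4847 ← occupied
  → r_2 = 2.4847
beam 3: φ=0°, α=60°
  dir = (cos 60°, sin 60°) = (0.5000, 0.8660); from cell (3,2)
  next x-line at t=0.8000, next y-line at t=0.9122; Δt_x=2.0000, Δt_y=1.1547
    x: enter (4,2) at t=0.8000
    y: enter (4,3) at t=0.9122
    y: enter (4,4) at t=2.0669 ← occupied
  → r_3 = 2.0669
beam 4: φ=45°, α=105°
  dir = (cos 105°, sin 105°) = (-0.2588, 0.9659); from cell (3,2)
  next x-line at t=2.3182, next y-line at t=0.8179; Δt_x=3.8637, Δt_y=1.0353
    y: enter (3,3) at t=0.8179
    y: enter (3,4) at t=1.8531
    x: enter (2,4) at t=2.3182
    y: enter (2,5) at t=2.8884
    y: enter (2,6) at t=3.9237 ← occupied
  → r_4 = 3.9237
beam 5: φ=90°, α=150°
  dir = (cos 150°, sin 150°) = (-0.8660, 0.5000); from cell (3,2)
  next x-line at t=0.6928, next y-line at t=1.5800; Δt_x=1.1547, Δt_y=2.0000
    x: enter (2,2) at t=0.6928
    y: enter (2,3) at t=1.5800
    x: enter (1,3) at t=1.8475
    x: enter (0,3) at t=3.0022 ← occupied
  → r_5 = 3.0022

ranges = [0.4619, 2.4847, 2.0669, 3.9237, 3.0022]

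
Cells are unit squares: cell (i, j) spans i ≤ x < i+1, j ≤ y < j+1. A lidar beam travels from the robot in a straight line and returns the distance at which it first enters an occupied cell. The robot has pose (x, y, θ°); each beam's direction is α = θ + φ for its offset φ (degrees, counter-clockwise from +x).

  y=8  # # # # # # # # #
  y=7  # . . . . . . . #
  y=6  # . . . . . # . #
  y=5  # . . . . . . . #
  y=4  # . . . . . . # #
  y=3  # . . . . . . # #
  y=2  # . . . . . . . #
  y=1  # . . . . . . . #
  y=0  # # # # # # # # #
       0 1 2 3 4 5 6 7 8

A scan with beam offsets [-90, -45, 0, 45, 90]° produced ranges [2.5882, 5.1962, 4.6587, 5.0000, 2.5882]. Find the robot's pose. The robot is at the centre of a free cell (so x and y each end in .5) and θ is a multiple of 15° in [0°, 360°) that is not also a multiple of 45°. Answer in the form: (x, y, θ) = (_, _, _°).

Enumerate (i+0.5, j+0.5, θ) over the 46 free cells and 16 admissible headings. For each, cast all 5 beams and compare to the given ranges.
  (5.5, 1.5, 255°): beam 1 = 4.6587 ≠ 2.5882 ✗
  (1.5, 4.5, 150°): beam 1 = 4.0415 ≠ 2.5882 ✗
  (4.5, 3.5, 300°): beam 1 = 4.0415 ≠ 2.5882 ✗
  …
  (5.5, 3.5, 165°): r_1=2.5882, r_2=5.1962, r_3=4.6587, r_4=5.0000, r_5=2.5882 — all match ✓
Unique over the lattice → pose = (5.5, 3.5, 165°).

(x, y, θ) = (5.5, 3.5, 165°)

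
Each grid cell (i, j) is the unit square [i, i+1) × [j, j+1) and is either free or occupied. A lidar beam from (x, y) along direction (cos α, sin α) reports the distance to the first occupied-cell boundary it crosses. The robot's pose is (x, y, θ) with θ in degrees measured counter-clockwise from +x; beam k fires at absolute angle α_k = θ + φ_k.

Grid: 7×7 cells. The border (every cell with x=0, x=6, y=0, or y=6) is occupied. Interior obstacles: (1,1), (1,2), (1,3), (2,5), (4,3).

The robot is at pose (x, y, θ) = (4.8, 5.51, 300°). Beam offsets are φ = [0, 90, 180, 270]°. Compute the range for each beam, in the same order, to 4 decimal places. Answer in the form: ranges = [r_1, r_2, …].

ranges = [2.4000, 0.9800, 0.5658, 3.2332]

beam 1: φ=0°, α=300°
  direction (0.5000, -0.8660); cell (4,5); t to first gridline: x 0.4000, y 0.5889 (then +2.0000 / +1.1547)
    (5,5) via x @ 0.4000
    (5,4) via y @ 0.5889
    (5,3) via y @ 1.7436
    (6,3) via x @ 2.4000  # hit
  → r_1 = 2.4000
beam 2: φ=90°, α=30°
  direction (0.8660, 0.5000); cell (4,5); t to first gridline: x 0.2309, y 0.9800 (then +1.1547 / +2.0000)
    (5,5) via x @ 0.2309
    (5,6) via y @ 0.9800  # hit
  → r_2 = 0.9800
beam 3: φ=180°, α=120°
  direction (-0.5000, 0.8660); cell (4,5); t to first gridline: x 1.6000, y 0.5658 (then +2.0000 / +1.1547)
    (4,6) via y @ 0.5658  # hit
  → r_3 = 0.5658
beam 4: φ=270°, α=210°
  direction (-0.8660, -0.5000); cell (4,5); t to first gridline: x 0.9238, y 1.0200 (then +1.1547 / +2.0000)
    (3,5) via x @ 0.9238
    (3,4) via y @ 1.0200
    (2,4) via x @ 2.0785
    (2,3) via y @ 3.0200
    (1,3) via x @ 3.2332  # hit
  → r_4 = 3.2332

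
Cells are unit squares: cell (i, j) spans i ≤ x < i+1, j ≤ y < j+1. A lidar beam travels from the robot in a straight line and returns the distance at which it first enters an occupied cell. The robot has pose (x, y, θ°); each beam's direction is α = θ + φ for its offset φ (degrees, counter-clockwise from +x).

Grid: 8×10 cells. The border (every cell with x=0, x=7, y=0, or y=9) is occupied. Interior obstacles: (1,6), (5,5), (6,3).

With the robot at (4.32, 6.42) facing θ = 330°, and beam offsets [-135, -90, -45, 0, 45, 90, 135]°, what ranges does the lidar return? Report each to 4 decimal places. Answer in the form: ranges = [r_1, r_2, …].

ranges = [3.4371, 6.2585, 5.6112, 0.8400, 2.7745, 2.9791, 2.6710]

beam 1: φ=-135°, α=195°
  dir = (cos 195°, sin 195°) = (-0.9659, -0.2588); from cell (4,6)
  next x-line at t=0.3313, next y-line at t=1.6228; Δt_x=1.0353, Δt_y=3.8637
    x: enter (3,6) at t=0.3313
    x: enter (2,6) at t=1.3666
    y: enter (2,5) at t=1.6228
    x: enter (1,5) at t=2.4018
    x: enter (0,5) at t=3.4371 ← occupied
  → r_1 = 3.4371
beam 2: φ=-90°, α=240°
  dir = (cos 240°, sin 240°) = (-0.5000, -0.8660); from cell (4,6)
  next x-line at t=0.6400, next y-line at t=0.4850; Δt_x=2.0000, Δt_y=1.1547
    y: enter (4,5) at t=0.4850
    x: enter (3,5) at t=0.6400
    y: enter (3,4) at t=1.6397
    x: enter (2,4) at t=2.6400
    y: enter (2,3) at t=2.7944
    y: enter (2,2) at t=3.9491
    x: enter (1,2) at t=4.6400
    y: enter (1,1) at t=5.1038
    y: enter (1,0) at t=6.2585 ← occupied
  → r_2 = 6.2585
beam 3: φ=-45°, α=285°
  dir = (cos 285°, sin 285°) = (0.2588, -0.9659); from cell (4,6)
  next x-line at t=2.6273, next y-line at t=0.4348; Δt_x=3.8637, Δt_y=1.0353
    y: enter (4,5) at t=0.4348
    y: enter (4,4) at t=1.4701
    y: enter (4,3) at t=2.5054
    x: enter (5,3) at t=2.6273
    y: enter (5,2) at t=3.5406
    y: enter (5,1) at t=4.5759
    y: enter (5,0) at t=5.6112 ← occupied
  → r_3 = 5.6112
beam 4: φ=0°, α=330°
  dir = (cos 330°, sin 330°) = (0.8660, -0.5000); from cell (4,6)
  next x-line at t=0.7852, next y-line at t=0.8400; Δt_x=1.1547, Δt_y=2.0000
    x: enter (5,6) at t=0.7852
    y: enter (5,5) at t=0.8400 ← occupied
  → r_4 = 0.8400
beam 5: φ=45°, α=15°
  dir = (cos 15°, sin 15°) = (0.9659, 0.2588); from cell (4,6)
  next x-line at t=0.7040, next y-line at t=2.2409; Δt_x=1.0353, Δt_y=3.8637
    x: enter (5,6) at t=0.7040
    x: enter (6,6) at t=1.7393
    y: enter (6,7) at t=2.2409
    x: enter (7,7) at t=2.7745 ← occupied
  → r_5 = 2.7745
beam 6: φ=90°, α=60°
  dir = (cos 60°, sin 60°) = (0.5000, 0.8660); from cell (4,6)
  next x-line at t=1.3600, next y-line at t=0.6697; Δt_x=2.0000, Δt_y=1.1547
    y: enter (4,7) at t=0.6697
    x: enter (5,7) at t=1.3600
    y: enter (5,8) at t=1.8244
    y: enter (5,9) at t=2.9791 ← occupied
  → r_6 = 2.9791
beam 7: φ=135°, α=105°
  dir = (cos 105°, sin 105°) = (-0.2588, 0.9659); from cell (4,6)
  next x-line at t=1.2364, next y-line at t=0.6005; Δt_x=3.8637, Δt_y=1.0353
    y: enter (4,7) at t=0.6005
    x: enter (3,7) at t=1.2364
    y: enter (3,8) at t=1.6357
    y: enter (3,9) at t=2.6710 ← occupied
  → r_7 = 2.6710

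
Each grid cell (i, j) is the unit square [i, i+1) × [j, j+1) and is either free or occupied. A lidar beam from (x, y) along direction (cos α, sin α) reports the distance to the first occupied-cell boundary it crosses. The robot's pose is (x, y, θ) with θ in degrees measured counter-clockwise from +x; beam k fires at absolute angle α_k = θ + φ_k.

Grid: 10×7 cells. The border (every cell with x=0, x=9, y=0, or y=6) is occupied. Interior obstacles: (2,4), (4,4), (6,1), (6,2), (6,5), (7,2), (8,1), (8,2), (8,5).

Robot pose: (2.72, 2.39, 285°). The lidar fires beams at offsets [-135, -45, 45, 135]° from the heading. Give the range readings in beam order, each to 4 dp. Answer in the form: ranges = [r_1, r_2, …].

ranges = [1.9861, 1.6050, 2.7800, 2.5600]

beam 1: φ=-135°, α=150°
  direction (-0.8660, 0.5000); cell (2,2); t to first gridline: x 0.8314, y 1.2200 (then +1.1547 / +2.0000)
    (1,2) via x @ 0.8314
    (1,3) via y @ 1.2200
    (0,3) via x @ 1.9861  # hit
  → r_1 = 1.9861
beam 2: φ=-45°, α=240°
  direction (-0.5000, -0.8660); cell (2,2); t to first gridline: x 1.4400, y 0.4503 (then +2.0000 / +1.1547)
    (2,1) via y @ 0.4503
    (1,1) via x @ 1.4400
    (1,0) via y @ 1.6050  # hit
  → r_2 = 1.6050
beam 3: φ=45°, α=330°
  direction (0.8660, -0.5000); cell (2,2); t to first gridline: x 0.3233, y 0.7800 (then +1.1547 / +2.0000)
    (3,2) via x @ 0.3233
    (3,1) via y @ 0.7800
    (4,1) via x @ 1.4780
    (5,1) via x @ 2.6327
    (5,0) via y @ 2.7800  # hit
  → r_3 = 2.7800
beam 4: φ=135°, α=60°
  direction (0.5000, 0.8660); cell (2,2); t to first gridline: x 0.5600, y 0.7044 (then +2.0000 / +1.1547)
    (3,2) via x @ 0.5600
    (3,3) via y @ 0.7044
    (3,4) via y @ 1.8591
    (4,4) via x @ 2.5600  # hit
  → r_4 = 2.5600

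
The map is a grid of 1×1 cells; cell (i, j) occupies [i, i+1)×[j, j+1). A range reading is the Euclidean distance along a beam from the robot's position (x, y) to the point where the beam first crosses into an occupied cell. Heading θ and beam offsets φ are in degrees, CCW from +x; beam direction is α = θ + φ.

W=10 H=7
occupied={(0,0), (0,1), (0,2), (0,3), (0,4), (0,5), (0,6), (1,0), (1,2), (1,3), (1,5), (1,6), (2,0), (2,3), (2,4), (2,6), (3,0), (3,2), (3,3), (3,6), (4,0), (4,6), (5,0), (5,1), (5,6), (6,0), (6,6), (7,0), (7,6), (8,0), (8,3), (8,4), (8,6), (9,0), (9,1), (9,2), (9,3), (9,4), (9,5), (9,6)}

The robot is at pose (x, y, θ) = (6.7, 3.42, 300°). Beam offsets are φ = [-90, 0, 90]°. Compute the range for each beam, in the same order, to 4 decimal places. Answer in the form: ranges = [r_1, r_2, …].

ranges = [4.8400, 2.7944, 1.5011]

beam 1: φ=-90°, α=210°
  direction (-0.8660, -0.5000); cell (6,3); t to first gridline: x 0.8083, y 0.8400 (then +1.1547 / +2.0000)
    (5,3) via x @ 0.8083
    (5,2) via y @ 0.8400
    (4,2) via x @ 1.9630
    (4,1) via y @ 2.8400
    (3,1) via x @ 3.1177
    (2,1) via x @ 4.2724
    (2,0) via y @ 4.8400  # hit
  → r_1 = 4.8400
beam 2: φ=0°, α=300°
  direction (0.5000, -0.8660); cell (6,3); t to first gridline: x 0.6000, y 0.4850 (then +2.0000 / +1.1547)
    (6,2) via y @ 0.4850
    (7,2) via x @ 0.6000
    (7,1) via y @ 1.6397
    (8,1) via x @ 2.6000
    (8,0) via y @ 2.7944  # hit
  → r_2 = 2.7944
beam 3: φ=90°, α=30°
  direction (0.8660, 0.5000); cell (6,3); t to first gridline: x 0.3464, y 1.1600 (then +1.1547 / +2.0000)
    (7,3) via x @ 0.3464
    (7,4) via y @ 1.1600
    (8,4) via x @ 1.5011  # hit
  → r_3 = 1.5011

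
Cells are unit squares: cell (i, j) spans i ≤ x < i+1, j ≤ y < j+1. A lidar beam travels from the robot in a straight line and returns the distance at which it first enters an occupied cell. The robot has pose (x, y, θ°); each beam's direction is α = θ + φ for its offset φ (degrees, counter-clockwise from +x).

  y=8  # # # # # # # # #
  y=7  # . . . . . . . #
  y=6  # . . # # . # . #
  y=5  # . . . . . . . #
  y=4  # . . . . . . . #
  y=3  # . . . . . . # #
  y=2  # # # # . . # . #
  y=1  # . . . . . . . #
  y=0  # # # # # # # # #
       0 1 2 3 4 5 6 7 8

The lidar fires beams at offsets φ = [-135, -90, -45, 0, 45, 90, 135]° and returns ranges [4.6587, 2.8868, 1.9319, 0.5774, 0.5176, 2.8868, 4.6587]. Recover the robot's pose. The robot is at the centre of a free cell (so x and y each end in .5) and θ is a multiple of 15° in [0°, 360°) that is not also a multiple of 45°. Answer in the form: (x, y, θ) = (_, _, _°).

(x, y, θ) = (3.5, 3.5, 240°)

Candidates: 41 free-cell centres × 16 headings = 656 poses. Raycast each; keep the one whose scan matches to 4 dp.
  (6.5, 7.5, 300°): beam 1 = 1.9319 ≠ 4.6587 ✗
  (5.5, 4.5, 165°): beam 1 = 2.8868 ≠ 4.6587 ✗
  (5.5, 3.5, 60°): beam 1 = 2.5882 ≠ 4.6587 ✗
  (7.5, 2.5, 330°): beam 1 = 0.5176 ≠ 4.6587 ✗
  (2.5, 7.5, 120°): beam 1 = 1.9319 ≠ 4.6587 ✗
  …
  (3.5, 3.5, 240°): r_1=4.6587, r_2=2.8868, r_3=1.9319, r_4=0.5774, r_5=0.5176, r_6=2.8868, r_7=4.6587 — all match ✓
Unique over the lattice → pose = (3.5, 3.5, 240°).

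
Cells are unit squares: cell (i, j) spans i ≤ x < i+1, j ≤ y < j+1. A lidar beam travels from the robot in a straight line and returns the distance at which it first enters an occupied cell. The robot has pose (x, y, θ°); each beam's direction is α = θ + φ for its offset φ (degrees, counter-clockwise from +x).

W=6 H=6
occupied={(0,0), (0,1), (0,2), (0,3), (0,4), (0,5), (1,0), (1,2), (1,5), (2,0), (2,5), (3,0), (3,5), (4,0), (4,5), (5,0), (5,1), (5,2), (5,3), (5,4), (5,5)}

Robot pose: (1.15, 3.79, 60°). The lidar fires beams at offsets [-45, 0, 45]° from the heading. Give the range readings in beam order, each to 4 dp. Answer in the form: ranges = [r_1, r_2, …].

beam 1: φ=-45°, α=15°
  dir = (cos 15°, sin 15°) = (0.9659, 0.2588); from cell (1,3)
  next x-line at t=0.8800, next y-line at t=0.8114; Δt_x=1.0353, Δt_y=3.8637
    y: enter (1,4) at t=0.8114
    x: enter (2,4) at t=0.8800
    x: enter (3,4) at t=1.9153
    x: enter (4,4) at t=2.9505
    x: enter (5,4) at t=3.9858 ← occupied
  → r_1 = 3.9858
beam 2: φ=0°, α=60°
  dir = (cos 60°, sin 60°) = (0.5000, 0.8660); from cell (1,3)
  next x-line at t=1.7000, next y-line at t=0.2425; Δt_x=2.0000, Δt_y=1.1547
    y: enter (1,4) at t=0.2425
    y: enter (1,5) at t=1.3972 ← occupied
  → r_2 = 1.3972
beam 3: φ=45°, α=105°
  dir = (cos 105°, sin 105°) = (-0.2588, 0.9659); from cell (1,3)
  next x-line at t=0.5796, next y-line at t=0.2174; Δt_x=3.8637, Δt_y=1.0353
    y: enter (1,4) at t=0.2174
    x: enter (0,4) at t=0.5796 ← occupied
  → r_3 = 0.5796

ranges = [3.9858, 1.3972, 0.5796]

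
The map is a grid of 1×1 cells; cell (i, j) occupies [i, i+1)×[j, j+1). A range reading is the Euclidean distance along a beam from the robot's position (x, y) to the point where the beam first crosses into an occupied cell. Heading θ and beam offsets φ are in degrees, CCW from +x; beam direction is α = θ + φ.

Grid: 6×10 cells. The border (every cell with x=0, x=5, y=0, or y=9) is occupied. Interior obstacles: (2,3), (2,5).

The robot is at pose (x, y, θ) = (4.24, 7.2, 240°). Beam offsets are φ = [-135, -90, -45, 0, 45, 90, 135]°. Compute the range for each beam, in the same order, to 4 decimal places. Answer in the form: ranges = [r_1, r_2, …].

beam 1: φ=-135°, α=105°
  d=(-0.2588,0.9659)  start (4,7)  tX=0.9273 tY=0.8282  stride 1/|dx|=3.8637 1/|dy|=1.0353
    cross y-line → (4,8), t=0.8282
    cross x-line → (3,8), t=0.9273
    cross y-line → (3,9), t=1.8635 (wall)
  → r_1 = 1.8635
beam 2: φ=-90°, α=150°
  d=(-0.8660,0.5000)  start (4,7)  tX=0.2771 tY=1.6000  stride 1/|dx|=1.1547 1/|dy|=2.0000
    cross x-line → (3,7), t=0.2771
    cross x-line → (2,7), t=1.4318
    cross y-line → (2,8), t=1.6000
    cross x-line → (1,8), t=2.5865
    cross y-line → (1,9), t=3.6000 (wall)
  → r_2 = 3.6000
beam 3: φ=-45°, α=195°
  d=(-0.9659,-0.2588)  start (4,7)  tX=0.2485 tY=0.7727  stride 1/|dx|=1.0353 1/|dy|=3.8637
    cross x-line → (3,7), t=0.2485
    cross y-line → (3,6), t=0.7727
    cross x-line → (2,6), t=1.2837
    cross x-line → (1,6), t=2.3190
    cross x-line → (0,6), t=3.3543 (wall)
  → r_3 = 3.3543
beam 4: φ=0°, α=240°
  d=(-0.5000,-0.8660)  start (4,7)  tX=0.4800 tY=0.2309  stride 1/|dx|=2.0000 1/|dy|=1.1547
    cross y-line → (4,6), t=0.2309
    cross x-line → (3,6), t=0.4800
    cross y-line → (3,5), t=1.3856
    cross x-line → (2,5), t=2.4800 (wall)
  → r_4 = 2.4800
beam 5: φ=45°, α=285°
  d=(0.2588,-0.9659)  start (4,7)  tX=2.9364 tY=0.2071  stride 1/|dx|=3.8637 1/|dy|=1.0353
    cross y-line → (4,6), t=0.2071
    cross y-line → (4,5), t=1.2423
    cross y-line → (4,4), t=2.2776
    cross x-line → (5,4), t=2.9364 (wall)
  → r_5 = 2.9364
beam 6: φ=90°, α=330°
  d=(0.8660,-0.5000)  start (4,7)  tX=0.8776 tY=0.4000  stride 1/|dx|=1.1547 1/|dy|=2.0000
    cross y-line → (4,6), t=0.4000
    cross x-line → (5,6), t=0.8776 (wall)
  → r_6 = 0.8776
beam 7: φ=135°, α=15°
  d=(0.9659,0.2588)  start (4,7)  tX=0.7868 tY=3.0910  stride 1/|dx|=1.0353 1/|dy|=3.8637
    cross x-line → (5,7), t=0.7868 (wall)
  → r_7 = 0.7868

ranges = [1.8635, 3.6000, 3.3543, 2.4800, 2.9364, 0.8776, 0.7868]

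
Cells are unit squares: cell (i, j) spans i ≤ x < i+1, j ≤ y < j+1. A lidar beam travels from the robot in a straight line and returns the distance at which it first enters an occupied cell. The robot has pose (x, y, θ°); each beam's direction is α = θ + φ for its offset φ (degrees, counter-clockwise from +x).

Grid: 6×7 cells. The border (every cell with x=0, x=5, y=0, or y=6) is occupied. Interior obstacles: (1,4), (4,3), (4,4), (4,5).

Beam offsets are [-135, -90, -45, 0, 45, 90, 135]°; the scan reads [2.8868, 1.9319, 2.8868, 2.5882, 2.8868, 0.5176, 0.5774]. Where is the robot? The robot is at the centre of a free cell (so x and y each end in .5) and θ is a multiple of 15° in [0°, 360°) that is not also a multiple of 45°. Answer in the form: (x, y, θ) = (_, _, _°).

Candidates: 16 free-cell centres × 16 headings = 256 poses. Raycast each; keep the one whose scan matches to 4 dp.
  (3.5, 1.5, 30°): beam 1 = 0.5176 ≠ 2.8868 ✗
  (3.5, 1.5, 210°): beam 1 = 1.9319 ≠ 2.8868 ✗
  (3.5, 1.5, 105°): beam 1 = 1.0000 ≠ 2.8868 ✗
  (1.5, 3.5, 255°): beam 1 = 0.5774 ≠ 2.8868 ✗
  …
  (3.5, 3.5, 255°): r_1=2.8868, r_2=1.9319, r_3=2.8868, r_4=2.5882, r_5=2.8868, r_6=0.5176, r_7=0.5774 — all match ✓
Unique over the lattice → pose = (3.5, 3.5, 255°).

(x, y, θ) = (3.5, 3.5, 255°)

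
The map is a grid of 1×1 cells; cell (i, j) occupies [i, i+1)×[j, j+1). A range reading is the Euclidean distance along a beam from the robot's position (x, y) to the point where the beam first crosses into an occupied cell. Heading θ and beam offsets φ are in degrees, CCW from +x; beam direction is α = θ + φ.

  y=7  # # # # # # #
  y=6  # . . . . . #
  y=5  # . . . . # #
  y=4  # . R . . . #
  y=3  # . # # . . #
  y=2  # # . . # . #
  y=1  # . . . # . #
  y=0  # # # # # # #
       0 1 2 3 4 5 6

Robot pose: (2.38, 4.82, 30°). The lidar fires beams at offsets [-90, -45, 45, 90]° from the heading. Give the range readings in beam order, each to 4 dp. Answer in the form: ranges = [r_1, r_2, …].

ranges = [0.9469, 3.7477, 2.2569, 2.5172]

beam 1: φ=-90°, α=300°
  d=(0.5000,-0.8660)  start (2,4)  tX=1.2400 tY=0.9469  stride 1/|dx|=2.0000 1/|dy|=1.1547
    cross y-line → (2,3), t=0.9469 (wall)
  → r_1 = 0.9469
beam 2: φ=-45°, α=345°
  d=(0.9659,-0.2588)  start (2,4)  tX=0.6419 tY=3.1682  stride 1/|dx|=1.0353 1/|dy|=3.8637
    cross x-line → (3,4), t=0.6419
    cross x-line → (4,4), t=1.6771
    cross x-line → (5,4), t=2.7124
    cross y-line → (5,3), t=3.1682
    cross x-line → (6,3), t=3.7477 (wall)
  → r_2 = 3.7477
beam 3: φ=45°, α=75°
  d=(0.2588,0.9659)  start (2,4)  tX=2.3955 tY=0.1863  stride 1/|dx|=3.8637 1/|dy|=1.0353
    cross y-line → (2,5), t=0.1863
    cross y-line → (2,6), t=1.2216
    cross y-line → (2,7), t=2.2569 (wall)
  → r_3 = 2.2569
beam 4: φ=90°, α=120°
  d=(-0.5000,0.8660)  start (2,4)  tX=0.7600 tY=0.2078  stride 1/|dx|=2.0000 1/|dy|=1.1547
    cross y-line → (2,5), t=0.2078
    cross x-line → (1,5), t=0.7600
    cross y-line → (1,6), t=1.3625
    cross y-line → (1,7), t=2.5172 (wall)
  → r_4 = 2.5172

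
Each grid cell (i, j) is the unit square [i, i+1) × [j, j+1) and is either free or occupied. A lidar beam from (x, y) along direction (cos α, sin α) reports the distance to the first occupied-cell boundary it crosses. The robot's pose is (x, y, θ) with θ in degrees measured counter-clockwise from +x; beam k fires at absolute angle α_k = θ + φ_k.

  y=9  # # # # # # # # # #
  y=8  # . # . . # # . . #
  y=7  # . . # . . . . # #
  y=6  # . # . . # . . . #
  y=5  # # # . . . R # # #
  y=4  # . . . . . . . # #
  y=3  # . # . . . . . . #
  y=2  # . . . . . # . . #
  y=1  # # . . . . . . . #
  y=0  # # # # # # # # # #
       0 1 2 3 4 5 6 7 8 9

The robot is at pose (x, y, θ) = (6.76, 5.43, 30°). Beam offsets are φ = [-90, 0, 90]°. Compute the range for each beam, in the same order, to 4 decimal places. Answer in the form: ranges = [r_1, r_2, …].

ranges = [0.4800, 0.2771, 1.5200]

beam 1: φ=-90°, α=300°
  d=(0.5000,-0.8660)  start (6,5)  tX=0.4800 tY=0.4965  stride 1/|dx|=2.0000 1/|dy|=1.1547
    cross x-line → (7,5), t=0.4800 (wall)
  → r_1 = 0.4800
beam 2: φ=0°, α=30°
  d=(0.8660,0.5000)  start (6,5)  tX=0.2771 tY=1.1400  stride 1/|dx|=1.1547 1/|dy|=2.0000
    cross x-line → (7,5), t=0.2771 (wall)
  → r_2 = 0.2771
beam 3: φ=90°, α=120°
  d=(-0.5000,0.8660)  start (6,5)  tX=1.5200 tY=0.6582  stride 1/|dx|=2.0000 1/|dy|=1.1547
    cross y-line → (6,6), t=0.6582
    cross x-line → (5,6), t=1.5200 (wall)
  → r_3 = 1.5200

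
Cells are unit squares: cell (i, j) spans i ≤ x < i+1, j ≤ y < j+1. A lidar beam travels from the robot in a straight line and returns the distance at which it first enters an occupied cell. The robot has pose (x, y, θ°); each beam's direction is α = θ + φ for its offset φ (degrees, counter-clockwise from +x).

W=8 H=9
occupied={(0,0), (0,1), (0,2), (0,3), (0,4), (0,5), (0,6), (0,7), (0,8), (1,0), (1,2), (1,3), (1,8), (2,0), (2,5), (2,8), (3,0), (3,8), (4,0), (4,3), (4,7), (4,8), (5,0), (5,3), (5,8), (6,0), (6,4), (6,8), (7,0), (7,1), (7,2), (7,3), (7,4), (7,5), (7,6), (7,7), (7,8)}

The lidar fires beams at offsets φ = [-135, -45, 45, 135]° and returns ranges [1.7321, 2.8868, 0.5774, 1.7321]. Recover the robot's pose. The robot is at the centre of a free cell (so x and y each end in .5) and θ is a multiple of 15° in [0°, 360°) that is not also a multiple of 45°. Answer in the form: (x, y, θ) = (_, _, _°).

The pose lattice has 35·16 = 560 candidates. Test each by forward raycasting.
  (6.5, 3.5, 195°): beam 1 = 0.5774 ≠ 1.7321 ✗
  (5.5, 1.5, 330°): beam 1 = 1.9319 ≠ 1.7321 ✗
  (6.5, 1.5, 165°): beam 1 = 0.5774 ≠ 1.7321 ✗
  (2.5, 2.5, 210°): beam 1 = 5.6940 ≠ 1.7321 ✗
  …
  (3.5, 3.5, 345°): r_1=1.7321, r_2=2.8868, r_3=0.5774, r_4=1.7321 — all match ✓
No second candidate reproduces the full scan.

(x, y, θ) = (3.5, 3.5, 345°)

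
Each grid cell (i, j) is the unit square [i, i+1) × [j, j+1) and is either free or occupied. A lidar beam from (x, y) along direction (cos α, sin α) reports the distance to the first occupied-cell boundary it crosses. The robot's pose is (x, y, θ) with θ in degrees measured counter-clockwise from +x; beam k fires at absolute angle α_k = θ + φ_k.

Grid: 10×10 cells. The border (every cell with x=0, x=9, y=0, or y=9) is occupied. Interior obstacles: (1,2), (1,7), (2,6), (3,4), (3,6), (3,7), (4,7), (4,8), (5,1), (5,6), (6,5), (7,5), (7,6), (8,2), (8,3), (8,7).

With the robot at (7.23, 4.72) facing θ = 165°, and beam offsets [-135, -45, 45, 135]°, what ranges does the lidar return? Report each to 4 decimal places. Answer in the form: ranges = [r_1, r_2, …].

ranges = [0.5600, 0.3233, 7.1938, 1.5400]

beam 1: φ=-135°, α=30°
  direction (0.8660, 0.5000); cell (7,4); t to first gridline: x 0.8891, y 0.5600 (then +1.1547 / +2.0000)
    (7,5) via y @ 0.5600  # hit
  → r_1 = 0.5600
beam 2: φ=-45°, α=120°
  direction (-0.5000, 0.8660); cell (7,4); t to first gridline: x 0.4600, y 0.3233 (then +2.0000 / +1.1547)
    (7,5) via y @ 0.3233  # hit
  → r_2 = 0.3233
beam 3: φ=45°, α=210°
  direction (-0.8660, -0.5000); cell (7,4); t to first gridline: x 0.2656, y 1.4400 (then +1.1547 / +2.0000)
    (6,4) via x @ 0.2656
    (5,4) via x @ 1.4203
    (5,3) via y @ 1.4400
    (4,3) via x @ 2.5750
    (4,2) via y @ 3.4400
    (3,2) via x @ 3.7297
    (2,2) via x @ 4.8844
    (2,1) via y @ 5.4400
    (1,1) via x @ 6.0391
    (0,1) via x @ 7.1938  # hit
  → r_3 = 7.1938
beam 4: φ=135°, α=300°
  direction (0.5000, -0.8660); cell (7,4); t to first gridline: x 1.5400, y 0.8314 (then +2.0000 / +1.1547)
    (7,3) via y @ 0.8314
    (8,3) via x @ 1.5400  # hit
  → r_4 = 1.5400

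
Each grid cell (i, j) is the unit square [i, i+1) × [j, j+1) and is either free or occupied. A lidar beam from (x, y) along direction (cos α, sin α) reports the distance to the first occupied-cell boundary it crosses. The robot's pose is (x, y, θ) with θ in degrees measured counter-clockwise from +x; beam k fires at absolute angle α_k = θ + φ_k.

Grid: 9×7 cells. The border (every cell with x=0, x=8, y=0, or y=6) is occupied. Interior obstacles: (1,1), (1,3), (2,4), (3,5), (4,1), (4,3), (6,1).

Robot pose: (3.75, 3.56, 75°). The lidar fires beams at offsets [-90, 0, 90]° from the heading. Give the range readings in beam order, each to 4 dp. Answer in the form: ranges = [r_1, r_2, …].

beam 1: φ=-90°, α=345°
  cosα=0.9659 sinα=-0.2588 | (3,3) | tMaxX 0.2588 tMaxY 2.1637 | tΔX 1.0353 tΔY 3.8637
    t=0.2588 [x] (4,3) — stop
  → r_1 = 0.2588
beam 2: φ=0°, α=75°
  cosα=0.2588 sinα=0.9659 | (3,3) | tMaxX 0.9659 tMaxY 0.4555 | tΔX 3.8637 tΔY 1.0353
    t=0.4555 [y] (3,4)
    t=0.9659 [x] (4,4)
    t=1.4908 [y] (4,5)
    t=2.5261 [y] (4,6) — stop
  → r_2 = 2.5261
beam 3: φ=90°, α=165°
  cosα=-0.9659 sinα=0.2588 | (3,3) | tMaxX 0.7765 tMaxY 1.7000 | tΔX 1.0353 tΔY 3.8637
    t=0.7765 [x] (2,3)
    t=1.7000 [y] (2,4) — stop
  → r_3 = 1.7000

ranges = [0.2588, 2.5261, 1.7000]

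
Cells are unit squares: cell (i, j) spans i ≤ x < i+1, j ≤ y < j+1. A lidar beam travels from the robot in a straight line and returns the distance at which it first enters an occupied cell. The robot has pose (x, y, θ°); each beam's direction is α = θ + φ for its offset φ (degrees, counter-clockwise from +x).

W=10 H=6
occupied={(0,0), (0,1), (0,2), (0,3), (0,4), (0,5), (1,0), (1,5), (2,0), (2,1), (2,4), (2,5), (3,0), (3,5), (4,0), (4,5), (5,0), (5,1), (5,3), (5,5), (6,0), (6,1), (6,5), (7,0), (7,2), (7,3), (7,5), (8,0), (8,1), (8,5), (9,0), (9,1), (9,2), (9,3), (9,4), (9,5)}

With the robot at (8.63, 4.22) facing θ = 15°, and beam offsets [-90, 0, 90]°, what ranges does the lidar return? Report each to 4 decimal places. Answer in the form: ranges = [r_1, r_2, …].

beam 1: φ=-90°, α=285°
  dir = (cos 285°, sin 285°) = (0.2588, -0.9659); from cell (8,4)
  next x-line at t=1.4296, next y-line at t=0.2278; Δt_x=3.8637, Δt_y=1.0353
    y: enter (8,3) at t=0.2278
    y: enter (8,2) at t=1.2630
    x: enter (9,2) at t=1.4296 ← occupied
  → r_1 = 1.4296
beam 2: φ=0°, α=15°
  dir = (cos 15°, sin 15°) = (0.9659, 0.2588); from cell (8,4)
  next x-line at t=0.3831, next y-line at t=3.0137; Δt_x=1.0353, Δt_y=3.8637
    x: enter (9,4) at t=0.3831 ← occupied
  → r_2 = 0.3831
beam 3: φ=90°, α=105°
  dir = (cos 105°, sin 105°) = (-0.2588, 0.9659); from cell (8,4)
  next x-line at t=2.4341, next y-line at t=0.8075; Δt_x=3.8637, Δt_y=1.0353
    y: enter (8,5) at t=0.8075 ← occupied
  → r_3 = 0.8075

ranges = [1.4296, 0.3831, 0.8075]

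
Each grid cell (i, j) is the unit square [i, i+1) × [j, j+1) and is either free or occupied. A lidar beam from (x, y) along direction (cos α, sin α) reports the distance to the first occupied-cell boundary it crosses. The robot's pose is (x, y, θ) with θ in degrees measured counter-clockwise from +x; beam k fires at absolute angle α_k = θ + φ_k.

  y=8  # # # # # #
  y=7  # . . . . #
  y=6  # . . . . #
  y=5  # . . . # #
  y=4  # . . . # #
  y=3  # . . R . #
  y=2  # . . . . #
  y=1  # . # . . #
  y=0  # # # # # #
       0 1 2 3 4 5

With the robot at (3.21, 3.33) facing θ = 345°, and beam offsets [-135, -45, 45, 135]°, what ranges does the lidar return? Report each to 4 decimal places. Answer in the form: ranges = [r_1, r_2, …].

ranges = [2.5519, 2.6905, 1.3400, 4.4200]

beam 1: φ=-135°, α=210°
  d=(-0.8660,-0.5000)  start (3,3)  tX=0.2425 tY=0.6600  stride 1/|dx|=1.1547 1/|dy|=2.0000
    cross x-line → (2,3), t=0.2425
    cross y-line → (2,2), t=0.6600
    cross x-line → (1,2), t=1.3972
    cross x-line → (0,2), t=2.5519 (wall)
  → r_1 = 2.5519
beam 2: φ=-45°, α=300°
  d=(0.5000,-0.8660)  start (3,3)  tX=1.5800 tY=0.3811  stride 1/|dx|=2.0000 1/|dy|=1.1547
    cross y-line → (3,2), t=0.3811
    cross y-line → (3,1), t=1.5358
    cross x-line → (4,1), t=1.5800
    cross y-line → (4,0), t=2.6905 (wall)
  → r_2 = 2.6905
beam 3: φ=45°, α=30°
  d=(0.8660,0.5000)  start (3,3)  tX=0.9122 tY=1.3400  stride 1/|dx|=1.1547 1/|dy|=2.0000
    cross x-line → (4,3), t=0.9122
    cross y-line → (4,4), t=1.3400 (wall)
  → r_3 = 1.3400
beam 4: φ=135°, α=120°
  d=(-0.5000,0.8660)  start (3,3)  tX=0.4200 tY=0.7736  stride 1/|dx|=2.0000 1/|dy|=1.1547
    cross x-line → (2,3), t=0.4200
    cross y-line → (2,4), t=0.7736
    cross y-line → (2,5), t=1.9283
    cross x-line → (1,5), t=2.4200
    cross y-line → (1,6), t=3.0831
    cross y-line → (1,7), t=4.2378
    cross x-line → (0,7), t=4.4200 (wall)
  → r_4 = 4.4200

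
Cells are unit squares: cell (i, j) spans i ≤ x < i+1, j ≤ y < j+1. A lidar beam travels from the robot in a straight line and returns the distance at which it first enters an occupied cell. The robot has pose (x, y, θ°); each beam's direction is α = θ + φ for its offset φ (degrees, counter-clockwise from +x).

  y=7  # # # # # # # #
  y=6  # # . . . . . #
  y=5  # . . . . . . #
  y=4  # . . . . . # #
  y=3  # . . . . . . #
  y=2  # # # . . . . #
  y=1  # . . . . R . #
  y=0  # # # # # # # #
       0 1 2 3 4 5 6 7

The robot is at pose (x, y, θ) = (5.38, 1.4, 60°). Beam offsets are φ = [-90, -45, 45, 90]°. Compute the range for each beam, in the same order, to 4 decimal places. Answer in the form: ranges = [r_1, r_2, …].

ranges = [0.8000, 1.6771, 5.7975, 2.7482]

beam 1: φ=-90°, α=330°
  cosα=0.8660 sinα=-0.5000 | (5,1) | tMaxX 0.7159 tMaxY 0.8000 | tΔX 1.1547 tΔY 2.0000
    t=0.7159 [x] (6,1)
    t=0.8000 [y] (6,0) — stop
  → r_1 = 0.8000
beam 2: φ=-45°, α=15°
  cosα=0.9659 sinα=0.2588 | (5,1) | tMaxX 0.6419 tMaxY 2.3182 | tΔX 1.0353 tΔY 3.8637
    t=0.6419 [x] (6,1)
    t=1.6771 [x] (7,1) — stop
  → r_2 = 1.6771
beam 3: φ=45°, α=105°
  cosα=-0.2588 sinα=0.9659 | (5,1) | tMaxX 1.4682 tMaxY 0.6212 | tΔX 3.8637 tΔY 1.0353
    t=0.6212 [y] (5,2)
    t=1.4682 [x] (4,2)
    t=1.6564 [y] (4,3)
    t=2.6917 [y] (4,4)
    t=3.7270 [y] (4,5)
    t=4.7623 [y] (4,6)
    t=5.3319 [x] (3,6)
    t=5.7975 [y] (3,7) — stop
  → r_3 = 5.7975
beam 4: φ=90°, α=150°
  cosα=-0.8660 sinα=0.5000 | (5,1) | tMaxX 0.4388 tMaxY 1.2000 | tΔX 1.1547 tΔY 2.0000
    t=0.4388 [x] (4,1)
    t=1.2000 [y] (4,2)
    t=1.5935 [x] (3,2)
    t=2.7482 [x] (2,2) — stop
  → r_4 = 2.7482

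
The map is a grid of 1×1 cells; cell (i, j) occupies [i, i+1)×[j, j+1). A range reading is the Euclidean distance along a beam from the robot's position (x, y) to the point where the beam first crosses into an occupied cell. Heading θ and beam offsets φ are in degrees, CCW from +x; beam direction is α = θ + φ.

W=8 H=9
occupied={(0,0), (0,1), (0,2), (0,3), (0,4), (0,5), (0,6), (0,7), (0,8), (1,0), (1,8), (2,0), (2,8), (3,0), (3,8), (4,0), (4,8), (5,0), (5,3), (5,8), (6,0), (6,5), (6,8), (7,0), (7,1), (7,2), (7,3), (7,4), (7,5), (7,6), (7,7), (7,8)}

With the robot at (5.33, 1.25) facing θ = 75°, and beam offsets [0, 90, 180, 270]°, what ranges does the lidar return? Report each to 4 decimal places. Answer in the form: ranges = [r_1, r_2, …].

beam 1: φ=0°, α=75°
  direction (0.2588, 0.9659); cell (5,1); t to first gridline: x 2.5887, y 0.7765 (then +3.8637 / +1.0353)
    (5,2) via y @ 0.7765
    (5,3) via y @ 1.8117  # hit
  → r_1 = 1.8117
beam 2: φ=90°, α=165°
  direction (-0.9659, 0.2588); cell (5,1); t to first gridline: x 0.3416, y 2.8978 (then +1.0353 / +3.8637)
    (4,1) via x @ 0.3416
    (3,1) via x @ 1.3769
    (2,1) via x @ 2.4122
    (2,2) via y @ 2.8978
    (1,2) via x @ 3.4475
    (0,2) via x @ 4.4827  # hit
  → r_2 = 4.4827
beam 3: φ=180°, α=255°
  direction (-0.2588, -0.9659); cell (5,1); t to first gridline: x 1.2750, y 0.2588 (then +3.8637 / +1.0353)
    (5,0) via y @ 0.2588  # hit
  → r_3 = 0.2588
beam 4: φ=270°, α=345°
  direction (0.9659, -0.2588); cell (5,1); t to first gridline: x 0.6936, y 0.9659 (then +1.0353 / +3.8637)
    (6,1) via x @ 0.6936
    (6,0) via y @ 0.9659  # hit
  → r_4 = 0.9659

ranges = [1.8117, 4.4827, 0.2588, 0.9659]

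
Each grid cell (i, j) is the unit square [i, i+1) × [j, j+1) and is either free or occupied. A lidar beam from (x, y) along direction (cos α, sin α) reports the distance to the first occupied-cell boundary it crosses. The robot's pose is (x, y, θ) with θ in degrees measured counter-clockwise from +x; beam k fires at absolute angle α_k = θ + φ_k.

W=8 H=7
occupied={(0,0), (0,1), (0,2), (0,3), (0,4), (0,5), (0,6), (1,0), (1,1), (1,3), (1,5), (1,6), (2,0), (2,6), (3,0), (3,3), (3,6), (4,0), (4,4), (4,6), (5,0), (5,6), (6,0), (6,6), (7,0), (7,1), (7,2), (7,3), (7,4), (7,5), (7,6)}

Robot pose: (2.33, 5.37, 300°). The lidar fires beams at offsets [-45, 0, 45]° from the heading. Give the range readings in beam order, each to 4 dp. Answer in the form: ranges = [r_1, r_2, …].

beam 1: φ=-45°, α=255°
  d=(-0.2588,-0.9659)  start (2,5)  tX=1.2750 tY=0.3831  stride 1/|dx|=3.8637 1/|dy|=1.0353
    cross y-line → (2,4), t=0.3831
    cross x-line → (1,4), t=1.2750
    cross y-line → (1,3), t=1.4183 (wall)
  → r_1 = 1.4183
beam 2: φ=0°, α=300°
  d=(0.5000,-0.8660)  start (2,5)  tX=1.3400 tY=0.4272  stride 1/|dx|=2.0000 1/|dy|=1.1547
    cross y-line → (2,4), t=0.4272
    cross x-line → (3,4), t=1.3400
    cross y-line → (3,3), t=1.5819 (wall)
  → r_2 = 1.5819
beam 3: φ=45°, α=345°
  d=(0.9659,-0.2588)  start (2,5)  tX=0.6936 tY=1.4296  stride 1/|dx|=1.0353 1/|dy|=3.8637
    cross x-line → (3,5), t=0.6936
    cross y-line → (3,4), t=1.4296
    cross x-line → (4,4), t=1.7289 (wall)
  → r_3 = 1.7289

ranges = [1.4183, 1.5819, 1.7289]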